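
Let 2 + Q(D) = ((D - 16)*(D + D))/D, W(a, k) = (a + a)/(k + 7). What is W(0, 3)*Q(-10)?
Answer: 0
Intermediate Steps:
W(a, k) = 2*a/(7 + k) (W(a, k) = (2*a)/(7 + k) = 2*a/(7 + k))
Q(D) = -34 + 2*D (Q(D) = -2 + ((D - 16)*(D + D))/D = -2 + ((-16 + D)*(2*D))/D = -2 + (2*D*(-16 + D))/D = -2 + (-32 + 2*D) = -34 + 2*D)
W(0, 3)*Q(-10) = (2*0/(7 + 3))*(-34 + 2*(-10)) = (2*0/10)*(-34 - 20) = (2*0*(1/10))*(-54) = 0*(-54) = 0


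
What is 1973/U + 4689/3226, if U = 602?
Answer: 2296919/485513 ≈ 4.7309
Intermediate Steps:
1973/U + 4689/3226 = 1973/602 + 4689/3226 = 2296919/485513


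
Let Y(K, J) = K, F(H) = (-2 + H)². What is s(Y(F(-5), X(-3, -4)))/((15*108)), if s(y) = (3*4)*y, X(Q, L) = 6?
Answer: 49/135 ≈ 0.36296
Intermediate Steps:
s(y) = 12*y
s(Y(F(-5), X(-3, -4)))/((15*108)) = (12*(-2 - 5)²)/((15*108)) = (12*(-7)²)/1620 = (12*49)*(1/1620) = 588*(1/1620) = 49/135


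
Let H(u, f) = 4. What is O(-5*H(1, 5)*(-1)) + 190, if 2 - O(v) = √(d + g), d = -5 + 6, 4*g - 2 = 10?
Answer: 190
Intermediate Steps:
g = 3 (g = ½ + (¼)*10 = ½ + 5/2 = 3)
d = 1
O(v) = 0 (O(v) = 2 - √(1 + 3) = 2 - √4 = 2 - 1*2 = 2 - 2 = 0)
O(-5*H(1, 5)*(-1)) + 190 = 0 + 190 = 190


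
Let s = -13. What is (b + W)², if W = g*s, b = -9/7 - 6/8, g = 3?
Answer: 1320201/784 ≈ 1683.9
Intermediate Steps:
b = -57/28 (b = -9*⅐ - 6*⅛ = -9/7 - ¾ = -57/28 ≈ -2.0357)
W = -39 (W = 3*(-13) = -39)
(b + W)² = (-57/28 - 39)² = (-1149/28)² = 1320201/784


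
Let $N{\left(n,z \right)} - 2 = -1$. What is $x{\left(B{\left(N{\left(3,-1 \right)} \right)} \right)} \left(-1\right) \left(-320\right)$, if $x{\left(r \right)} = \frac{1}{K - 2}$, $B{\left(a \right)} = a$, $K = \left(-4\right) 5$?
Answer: $- \frac{160}{11} \approx -14.545$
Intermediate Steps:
$K = -20$
$N{\left(n,z \right)} = 1$ ($N{\left(n,z \right)} = 2 - 1 = 1$)
$x{\left(r \right)} = - \frac{1}{22}$ ($x{\left(r \right)} = \frac{1}{-20 - 2} = \frac{1}{-22} = - \frac{1}{22}$)
$x{\left(B{\left(N{\left(3,-1 \right)} \right)} \right)} \left(-1\right) \left(-320\right) = \left(- \frac{1}{22}\right) \left(-1\right) \left(-320\right) = \frac{1}{22} \left(-320\right) = - \frac{160}{11}$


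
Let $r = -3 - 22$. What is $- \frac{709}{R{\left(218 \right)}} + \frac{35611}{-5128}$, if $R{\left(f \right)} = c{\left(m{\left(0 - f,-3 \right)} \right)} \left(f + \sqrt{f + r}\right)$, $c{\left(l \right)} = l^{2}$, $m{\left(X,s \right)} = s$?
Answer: $- \frac{15962132105}{2184420312} + \frac{709 \sqrt{193}}{425979} \approx -7.2841$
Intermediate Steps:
$r = -25$ ($r = -3 - 22 = -25$)
$R{\left(f \right)} = 9 f + 9 \sqrt{-25 + f}$ ($R{\left(f \right)} = \left(-3\right)^{2} \left(f + \sqrt{f - 25}\right) = 9 \left(f + \sqrt{-25 + f}\right) = 9 f + 9 \sqrt{-25 + f}$)
$- \frac{709}{R{\left(218 \right)}} + \frac{35611}{-5128} = - \frac{709}{9 \cdot 218 + 9 \sqrt{-25 + 218}} + \frac{35611}{-5128} = - \frac{709}{1962 + 9 \sqrt{193}} + 35611 \left(- \frac{1}{5128}\right) = - \frac{709}{1962 + 9 \sqrt{193}} - \frac{35611}{5128} = - \frac{35611}{5128} - \frac{709}{1962 + 9 \sqrt{193}}$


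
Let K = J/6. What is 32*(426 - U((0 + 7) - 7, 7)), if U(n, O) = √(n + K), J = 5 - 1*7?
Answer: 13632 - 32*I*√3/3 ≈ 13632.0 - 18.475*I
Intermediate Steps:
J = -2 (J = 5 - 7 = -2)
K = -⅓ (K = -2/6 = -2*⅙ = -⅓ ≈ -0.33333)
U(n, O) = √(-⅓ + n) (U(n, O) = √(n - ⅓) = √(-⅓ + n))
32*(426 - U((0 + 7) - 7, 7)) = 32*(426 - √(-3 + 9*((0 + 7) - 7))/3) = 32*(426 - √(-3 + 9*(7 - 7))/3) = 32*(426 - √(-3 + 9*0)/3) = 32*(426 - √(-3 + 0)/3) = 32*(426 - √(-3)/3) = 32*(426 - I*√3/3) = 13632 - 32*I*√3/3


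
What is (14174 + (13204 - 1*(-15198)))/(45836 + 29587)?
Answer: 14192/25141 ≈ 0.56450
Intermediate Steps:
(14174 + (13204 - 1*(-15198)))/(45836 + 29587) = (14174 + (13204 + 15198))/75423 = (14174 + 28402)*(1/75423) = 42576*(1/75423) = 14192/25141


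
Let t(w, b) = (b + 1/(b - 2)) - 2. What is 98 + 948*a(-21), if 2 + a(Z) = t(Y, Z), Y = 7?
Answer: -543794/23 ≈ -23643.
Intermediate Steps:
t(w, b) = -2 + b + 1/(-2 + b) (t(w, b) = (b + 1/(-2 + b)) - 2 = -2 + b + 1/(-2 + b))
a(Z) = -2 + (5 + Z² - 4*Z)/(-2 + Z)
98 + 948*a(-21) = 98 + 948*((9 + (-21)² - 6*(-21))/(-2 - 21)) = 98 + 948*((9 + 441 + 126)/(-23)) = 98 + 948*(-1/23*576) = 98 + 948*(-576/23) = 98 - 546048/23 = -543794/23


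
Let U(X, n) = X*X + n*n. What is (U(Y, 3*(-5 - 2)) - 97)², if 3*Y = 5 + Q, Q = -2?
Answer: 119025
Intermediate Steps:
Y = 1 (Y = (5 - 2)/3 = (⅓)*3 = 1)
U(X, n) = X² + n²
(U(Y, 3*(-5 - 2)) - 97)² = ((1² + (3*(-5 - 2))²) - 97)² = ((1 + (3*(-7))²) - 97)² = ((1 + (-21)²) - 97)² = ((1 + 441) - 97)² = (442 - 97)² = 345² = 119025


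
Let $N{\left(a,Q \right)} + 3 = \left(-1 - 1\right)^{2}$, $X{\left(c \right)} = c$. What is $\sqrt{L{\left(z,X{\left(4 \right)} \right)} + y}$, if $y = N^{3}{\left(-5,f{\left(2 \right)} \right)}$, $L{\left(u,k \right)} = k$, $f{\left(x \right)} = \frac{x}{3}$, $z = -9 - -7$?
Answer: $\sqrt{5} \approx 2.2361$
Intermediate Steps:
$z = -2$ ($z = -9 + 7 = -2$)
$f{\left(x \right)} = \frac{x}{3}$ ($f{\left(x \right)} = x \frac{1}{3} = \frac{x}{3}$)
$N{\left(a,Q \right)} = 1$ ($N{\left(a,Q \right)} = -3 + \left(-1 - 1\right)^{2} = -3 + \left(-2\right)^{2} = -3 + 4 = 1$)
$y = 1$ ($y = 1^{3} = 1$)
$\sqrt{L{\left(z,X{\left(4 \right)} \right)} + y} = \sqrt{4 + 1} = \sqrt{5}$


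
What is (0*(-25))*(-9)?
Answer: 0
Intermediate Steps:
(0*(-25))*(-9) = 0*(-9) = 0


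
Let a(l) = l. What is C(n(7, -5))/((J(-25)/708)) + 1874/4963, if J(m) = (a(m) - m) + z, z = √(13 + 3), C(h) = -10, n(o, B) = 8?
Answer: -8782636/4963 ≈ -1769.6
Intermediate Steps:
z = 4 (z = √16 = 4)
J(m) = 4 (J(m) = (m - m) + 4 = 0 + 4 = 4)
C(n(7, -5))/((J(-25)/708)) + 1874/4963 = -10/(4/708) + 1874/4963 = -10/(4*(1/708)) + 1874*(1/4963) = -10/1/177 + 1874/4963 = -10*177 + 1874/4963 = -1770 + 1874/4963 = -8782636/4963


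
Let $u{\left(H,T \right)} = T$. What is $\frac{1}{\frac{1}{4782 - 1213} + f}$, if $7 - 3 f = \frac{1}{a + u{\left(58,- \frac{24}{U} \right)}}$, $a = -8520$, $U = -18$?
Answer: $\frac{273628092}{638552923} \approx 0.42851$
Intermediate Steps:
$f = \frac{178895}{76668}$ ($f = \frac{7}{3} - \frac{1}{3 \left(-8520 - \frac{24}{-18}\right)} = \frac{7}{3} - \frac{1}{3 \left(-8520 - - \frac{4}{3}\right)} = \frac{7}{3} - \frac{1}{3 \left(-8520 + \frac{4}{3}\right)} = \frac{7}{3} - \frac{1}{3 \left(- \frac{25556}{3}\right)} = \frac{7}{3} - - \frac{1}{25556} = \frac{7}{3} + \frac{1}{25556} = \frac{178895}{76668} \approx 2.3334$)
$\frac{1}{\frac{1}{4782 - 1213} + f} = \frac{1}{\frac{1}{4782 - 1213} + \frac{178895}{76668}} = \frac{1}{\frac{1}{3569} + \frac{178895}{76668}} = \frac{1}{\frac{638552923}{273628092}} = \frac{273628092}{638552923}$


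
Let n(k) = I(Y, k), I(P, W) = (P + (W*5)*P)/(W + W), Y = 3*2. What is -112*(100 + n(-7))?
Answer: -12832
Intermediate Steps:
Y = 6
I(P, W) = (P + 5*P*W)/(2*W) (I(P, W) = (P + (5*W)*P)/((2*W)) = (P + 5*P*W)*(1/(2*W)) = (P + 5*P*W)/(2*W))
n(k) = 3*(1 + 5*k)/k (n(k) = (½)*6*(1 + 5*k)/k = 3*(1 + 5*k)/k)
-112*(100 + n(-7)) = -112*(100 + (15 + 3/(-7))) = -112*(100 + (15 + 3*(-⅐))) = -112*(100 + (15 - 3/7)) = -112*(100 + 102/7) = -112*802/7 = -12832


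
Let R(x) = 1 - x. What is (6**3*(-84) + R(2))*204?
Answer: -3701580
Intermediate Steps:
(6**3*(-84) + R(2))*204 = (6**3*(-84) + (1 - 1*2))*204 = (216*(-84) + (1 - 2))*204 = (-18144 - 1)*204 = -18145*204 = -3701580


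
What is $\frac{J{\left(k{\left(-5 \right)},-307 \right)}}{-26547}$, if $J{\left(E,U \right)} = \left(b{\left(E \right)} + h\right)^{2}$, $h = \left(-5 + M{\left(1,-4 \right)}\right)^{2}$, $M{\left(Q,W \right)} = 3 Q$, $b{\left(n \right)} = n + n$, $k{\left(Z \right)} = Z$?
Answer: $- \frac{12}{8849} \approx -0.0013561$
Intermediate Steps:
$b{\left(n \right)} = 2 n$
$h = 4$ ($h = \left(-5 + 3 \cdot 1\right)^{2} = \left(-5 + 3\right)^{2} = \left(-2\right)^{2} = 4$)
$J{\left(E,U \right)} = \left(4 + 2 E\right)^{2}$ ($J{\left(E,U \right)} = \left(2 E + 4\right)^{2} = \left(4 + 2 E\right)^{2}$)
$\frac{J{\left(k{\left(-5 \right)},-307 \right)}}{-26547} = \frac{4 \left(2 - 5\right)^{2}}{-26547} = 4 \left(-3\right)^{2} \left(- \frac{1}{26547}\right) = 4 \cdot 9 \left(- \frac{1}{26547}\right) = 36 \left(- \frac{1}{26547}\right) = - \frac{12}{8849}$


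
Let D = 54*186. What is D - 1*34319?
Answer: -24275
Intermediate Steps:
D = 10044
D - 1*34319 = 10044 - 1*34319 = 10044 - 34319 = -24275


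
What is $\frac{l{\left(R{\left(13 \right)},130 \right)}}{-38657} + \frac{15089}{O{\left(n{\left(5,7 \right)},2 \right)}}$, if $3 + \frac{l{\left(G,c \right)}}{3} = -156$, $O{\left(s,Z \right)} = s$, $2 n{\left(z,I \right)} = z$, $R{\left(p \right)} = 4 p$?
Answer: $\frac{1166593331}{193285} \approx 6035.6$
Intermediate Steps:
$n{\left(z,I \right)} = \frac{z}{2}$
$l{\left(G,c \right)} = -477$ ($l{\left(G,c \right)} = -9 + 3 \left(-156\right) = -9 - 468 = -477$)
$\frac{l{\left(R{\left(13 \right)},130 \right)}}{-38657} + \frac{15089}{O{\left(n{\left(5,7 \right)},2 \right)}} = - \frac{477}{-38657} + \frac{15089}{\frac{1}{2} \cdot 5} = \left(-477\right) \left(- \frac{1}{38657}\right) + \frac{15089}{\frac{5}{2}} = \frac{477}{38657} + 15089 \cdot \frac{2}{5} = \frac{477}{38657} + \frac{30178}{5} = \frac{1166593331}{193285}$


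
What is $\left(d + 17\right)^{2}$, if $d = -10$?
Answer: $49$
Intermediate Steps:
$\left(d + 17\right)^{2} = \left(-10 + 17\right)^{2} = 7^{2} = 49$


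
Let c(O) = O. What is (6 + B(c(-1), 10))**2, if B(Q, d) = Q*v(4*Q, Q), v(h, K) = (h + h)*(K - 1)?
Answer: 100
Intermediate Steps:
v(h, K) = 2*h*(-1 + K) (v(h, K) = (2*h)*(-1 + K) = 2*h*(-1 + K))
B(Q, d) = 8*Q**2*(-1 + Q) (B(Q, d) = Q*(2*(4*Q)*(-1 + Q)) = Q*(8*Q*(-1 + Q)) = 8*Q**2*(-1 + Q))
(6 + B(c(-1), 10))**2 = (6 + 8*(-1)**2*(-1 - 1))**2 = (6 + 8*1*(-2))**2 = (6 - 16)**2 = (-10)**2 = 100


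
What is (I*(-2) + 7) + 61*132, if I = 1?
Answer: 8057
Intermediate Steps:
(I*(-2) + 7) + 61*132 = (1*(-2) + 7) + 61*132 = (-2 + 7) + 8052 = 5 + 8052 = 8057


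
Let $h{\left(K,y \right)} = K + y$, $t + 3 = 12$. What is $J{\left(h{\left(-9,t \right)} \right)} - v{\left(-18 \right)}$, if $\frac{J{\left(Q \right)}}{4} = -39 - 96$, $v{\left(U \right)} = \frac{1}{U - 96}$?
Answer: $- \frac{61559}{114} \approx -539.99$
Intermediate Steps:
$v{\left(U \right)} = \frac{1}{-96 + U}$
$t = 9$ ($t = -3 + 12 = 9$)
$J{\left(Q \right)} = -540$ ($J{\left(Q \right)} = 4 \left(-39 - 96\right) = 4 \left(-135\right) = -540$)
$J{\left(h{\left(-9,t \right)} \right)} - v{\left(-18 \right)} = -540 - \frac{1}{-96 - 18} = -540 - \frac{1}{-114} = -540 - - \frac{1}{114} = -540 + \frac{1}{114} = - \frac{61559}{114}$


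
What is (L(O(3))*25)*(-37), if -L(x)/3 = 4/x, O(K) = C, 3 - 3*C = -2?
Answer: 6660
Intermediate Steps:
C = 5/3 (C = 1 - 1/3*(-2) = 1 + 2/3 = 5/3 ≈ 1.6667)
O(K) = 5/3
L(x) = -12/x
(L(O(3))*25)*(-37) = (-12/5/3*25)*(-37) = (-12*3/5*25)*(-37) = -36/5*25*(-37) = -180*(-37) = 6660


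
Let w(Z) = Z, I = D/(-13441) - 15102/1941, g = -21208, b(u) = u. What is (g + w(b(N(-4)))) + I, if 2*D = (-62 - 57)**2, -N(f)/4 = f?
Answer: -368729609723/17392654 ≈ -21200.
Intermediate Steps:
N(f) = -4*f
D = 14161/2 (D = (-62 - 57)**2/2 = (1/2)*(-119)**2 = (1/2)*14161 = 14161/2 ≈ 7080.5)
I = -144486155/17392654 (I = (14161/2)/(-13441) - 15102/1941 = (14161/2)*(-1/13441) - 15102*1/1941 = -14161/26882 - 5034/647 = -144486155/17392654 ≈ -8.3073)
(g + w(b(N(-4)))) + I = (-21208 - 4*(-4)) - 144486155/17392654 = (-21208 + 16) - 144486155/17392654 = -21192 - 144486155/17392654 = -368729609723/17392654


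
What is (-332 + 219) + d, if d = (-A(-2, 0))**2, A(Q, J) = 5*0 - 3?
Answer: -104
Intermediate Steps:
A(Q, J) = -3 (A(Q, J) = 0 - 3 = -3)
d = 9 (d = (-1*(-3))**2 = 3**2 = 9)
(-332 + 219) + d = (-332 + 219) + 9 = -113 + 9 = -104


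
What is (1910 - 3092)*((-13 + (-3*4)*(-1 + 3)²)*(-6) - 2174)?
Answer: 2137056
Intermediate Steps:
(1910 - 3092)*((-13 + (-3*4)*(-1 + 3)²)*(-6) - 2174) = -1182*((-13 - 12*2²)*(-6) - 2174) = -1182*((-13 - 12*4)*(-6) - 2174) = -1182*((-13 - 48)*(-6) - 2174) = -1182*(-61*(-6) - 2174) = -1182*(366 - 2174) = -1182*(-1808) = 2137056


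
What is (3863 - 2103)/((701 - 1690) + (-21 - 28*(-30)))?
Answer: -176/17 ≈ -10.353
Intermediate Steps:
(3863 - 2103)/((701 - 1690) + (-21 - 28*(-30))) = 1760/(-989 + (-21 + 840)) = 1760/(-989 + 819) = 1760/(-170) = 1760*(-1/170) = -176/17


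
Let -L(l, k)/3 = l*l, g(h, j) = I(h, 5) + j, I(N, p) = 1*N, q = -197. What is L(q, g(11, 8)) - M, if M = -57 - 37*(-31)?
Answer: -117517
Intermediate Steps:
I(N, p) = N
M = 1090 (M = -57 + 1147 = 1090)
g(h, j) = h + j
L(l, k) = -3*l**2 (L(l, k) = -3*l*l = -3*l**2)
L(q, g(11, 8)) - M = -3*(-197)**2 - 1*1090 = -3*38809 - 1090 = -116427 - 1090 = -117517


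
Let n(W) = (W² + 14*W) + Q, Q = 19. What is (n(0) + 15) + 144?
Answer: 178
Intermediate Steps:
n(W) = 19 + W² + 14*W (n(W) = (W² + 14*W) + 19 = 19 + W² + 14*W)
(n(0) + 15) + 144 = ((19 + 0² + 14*0) + 15) + 144 = ((19 + 0 + 0) + 15) + 144 = (19 + 15) + 144 = 34 + 144 = 178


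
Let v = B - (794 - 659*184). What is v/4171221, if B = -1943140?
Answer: -1822678/4171221 ≈ -0.43696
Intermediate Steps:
v = -1822678 (v = -1943140 - (794 - 659*184) = -1943140 - (794 - 121256) = -1943140 - 1*(-120462) = -1943140 + 120462 = -1822678)
v/4171221 = -1822678/4171221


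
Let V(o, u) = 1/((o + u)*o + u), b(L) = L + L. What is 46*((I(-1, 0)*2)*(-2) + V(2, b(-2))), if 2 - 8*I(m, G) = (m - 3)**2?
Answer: 1265/4 ≈ 316.25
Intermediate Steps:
b(L) = 2*L
I(m, G) = 1/4 - (-3 + m)**2/8 (I(m, G) = 1/4 - (m - 3)**2/8 = 1/4 - (-3 + m)**2/8)
V(o, u) = 1/(u + o*(o + u)) (V(o, u) = 1/(o*(o + u) + u) = 1/(u + o*(o + u)))
46*((I(-1, 0)*2)*(-2) + V(2, b(-2))) = 46*(((1/4 - (-3 - 1)**2/8)*2)*(-2) + 1/(2*(-2) + 2**2 + 2*(2*(-2)))) = 46*(((1/4 - 1/8*(-4)**2)*2)*(-2) + 1/(-4 + 4 + 2*(-4))) = 46*(((1/4 - 1/8*16)*2)*(-2) + 1/(-4 + 4 - 8)) = 46*(((1/4 - 2)*2)*(-2) + 1/(-8)) = 46*(-7/4*2*(-2) - 1/8) = 46*(-7/2*(-2) - 1/8) = 46*(7 - 1/8) = 46*(55/8) = 1265/4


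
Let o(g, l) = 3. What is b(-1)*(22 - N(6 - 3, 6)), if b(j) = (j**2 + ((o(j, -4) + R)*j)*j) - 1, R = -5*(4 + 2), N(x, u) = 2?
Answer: -540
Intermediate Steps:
R = -30 (R = -5*6 = -30)
b(j) = -1 - 26*j**2 (b(j) = (j**2 + ((3 - 30)*j)*j) - 1 = (j**2 + (-27*j)*j) - 1 = (j**2 - 27*j**2) - 1 = -26*j**2 - 1 = -1 - 26*j**2)
b(-1)*(22 - N(6 - 3, 6)) = (-1 - 26*(-1)**2)*(22 - 1*2) = (-1 - 26*1)*(22 - 2) = (-1 - 26)*20 = -27*20 = -540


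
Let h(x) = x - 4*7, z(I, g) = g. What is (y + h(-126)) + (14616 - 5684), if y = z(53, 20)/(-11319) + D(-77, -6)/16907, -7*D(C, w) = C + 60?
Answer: 152713497493/17397303 ≈ 8778.0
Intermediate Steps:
h(x) = -28 + x (h(x) = x - 28 = -28 + x)
D(C, w) = -60/7 - C/7 (D(C, w) = -(C + 60)/7 = -(60 + C)/7 = -60/7 - C/7)
y = -28241/17397303 (y = 20/(-11319) + (-60/7 - 1/7*(-77))/16907 = 20*(-1/11319) + (-60/7 + 11)*(1/16907) = -20/11319 + (17/7)*(1/16907) = -20/11319 + 17/118349 = -28241/17397303 ≈ -0.0016233)
(y + h(-126)) + (14616 - 5684) = (-28241/17397303 + (-28 - 126)) + (14616 - 5684) = (-28241/17397303 - 154) + 8932 = -2679212903/17397303 + 8932 = 152713497493/17397303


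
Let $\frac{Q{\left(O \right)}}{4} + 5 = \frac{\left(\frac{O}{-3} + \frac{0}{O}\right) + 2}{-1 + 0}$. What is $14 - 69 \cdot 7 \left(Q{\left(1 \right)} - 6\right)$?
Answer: $15792$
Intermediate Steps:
$Q{\left(O \right)} = -28 + \frac{4 O}{3}$ ($Q{\left(O \right)} = -20 + 4 \frac{\left(\frac{O}{-3} + \frac{0}{O}\right) + 2}{-1 + 0} = -20 + 4 \frac{\left(O \left(- \frac{1}{3}\right) + 0\right) + 2}{-1} = -20 + 4 \left(\left(- \frac{O}{3} + 0\right) + 2\right) \left(-1\right) = -20 + 4 \left(- \frac{O}{3} + 2\right) \left(-1\right) = -20 + 4 \left(2 - \frac{O}{3}\right) \left(-1\right) = -20 + 4 \left(-2 + \frac{O}{3}\right) = -20 + \left(-8 + \frac{4 O}{3}\right) = -28 + \frac{4 O}{3}$)
$14 - 69 \cdot 7 \left(Q{\left(1 \right)} - 6\right) = 14 - 69 \cdot 7 \left(\left(-28 + \frac{4}{3} \cdot 1\right) - 6\right) = 14 - 69 \cdot 7 \left(\left(-28 + \frac{4}{3}\right) - 6\right) = 14 - 69 \cdot 7 \left(- \frac{80}{3} - 6\right) = 14 - 69 \cdot 7 \left(- \frac{98}{3}\right) = 14 - -15778 = 14 + 15778 = 15792$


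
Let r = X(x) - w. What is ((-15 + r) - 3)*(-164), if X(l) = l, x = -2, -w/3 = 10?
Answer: -1640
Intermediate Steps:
w = -30 (w = -3*10 = -30)
r = 28 (r = -2 - 1*(-30) = -2 + 30 = 28)
((-15 + r) - 3)*(-164) = ((-15 + 28) - 3)*(-164) = (13 - 3)*(-164) = 10*(-164) = -1640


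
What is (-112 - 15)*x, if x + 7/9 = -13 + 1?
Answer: 14605/9 ≈ 1622.8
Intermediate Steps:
x = -115/9 (x = -7/9 + (-13 + 1) = -7/9 - 12 = -115/9 ≈ -12.778)
(-112 - 15)*x = (-112 - 15)*(-115/9) = -127*(-115/9) = 14605/9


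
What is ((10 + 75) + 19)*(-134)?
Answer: -13936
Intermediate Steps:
((10 + 75) + 19)*(-134) = (85 + 19)*(-134) = 104*(-134) = -13936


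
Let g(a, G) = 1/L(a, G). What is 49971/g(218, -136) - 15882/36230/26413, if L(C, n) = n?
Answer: -3251719074431661/478471495 ≈ -6.7961e+6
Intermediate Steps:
g(a, G) = 1/G
49971/g(218, -136) - 15882/36230/26413 = 49971/(1/(-136)) - 15882/36230/26413 = 49971/(-1/136) - 15882*1/36230*(1/26413) = 49971*(-136) - 7941/18115*1/26413 = -6796056 - 7941/478471495 = -3251719074431661/478471495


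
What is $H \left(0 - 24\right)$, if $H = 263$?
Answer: $-6312$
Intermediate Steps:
$H \left(0 - 24\right) = 263 \left(0 - 24\right) = 263 \left(-24\right) = -6312$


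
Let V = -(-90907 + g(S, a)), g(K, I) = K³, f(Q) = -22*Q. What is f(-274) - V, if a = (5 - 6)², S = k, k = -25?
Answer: -100504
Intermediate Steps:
S = -25
a = 1 (a = (-1)² = 1)
V = 106532 (V = -(-90907 + (-25)³) = -(-90907 - 15625) = -1*(-106532) = 106532)
f(-274) - V = -22*(-274) - 1*106532 = 6028 - 106532 = -100504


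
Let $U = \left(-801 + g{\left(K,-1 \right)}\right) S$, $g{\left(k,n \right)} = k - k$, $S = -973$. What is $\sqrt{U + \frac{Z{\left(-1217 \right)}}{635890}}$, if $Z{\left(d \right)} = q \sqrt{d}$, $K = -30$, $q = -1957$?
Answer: $\frac{\sqrt{315144220568253300 - 1244436730 i \sqrt{1217}}}{635890} \approx 882.82 - 6.0807 \cdot 10^{-5} i$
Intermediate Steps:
$g{\left(k,n \right)} = 0$
$Z{\left(d \right)} = - 1957 \sqrt{d}$
$U = 779373$ ($U = \left(-801 + 0\right) \left(-973\right) = \left(-801\right) \left(-973\right) = 779373$)
$\sqrt{U + \frac{Z{\left(-1217 \right)}}{635890}} = \sqrt{779373 + \frac{\left(-1957\right) \sqrt{-1217}}{635890}} = \sqrt{779373 + - 1957 i \sqrt{1217} \cdot \frac{1}{635890}} = \sqrt{779373 - \frac{1957 i \sqrt{1217}}{635890}}$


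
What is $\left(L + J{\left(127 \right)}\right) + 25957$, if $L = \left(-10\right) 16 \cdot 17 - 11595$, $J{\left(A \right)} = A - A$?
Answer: $11642$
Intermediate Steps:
$J{\left(A \right)} = 0$
$L = -14315$ ($L = \left(-160\right) 17 - 11595 = -2720 - 11595 = -14315$)
$\left(L + J{\left(127 \right)}\right) + 25957 = \left(-14315 + 0\right) + 25957 = -14315 + 25957 = 11642$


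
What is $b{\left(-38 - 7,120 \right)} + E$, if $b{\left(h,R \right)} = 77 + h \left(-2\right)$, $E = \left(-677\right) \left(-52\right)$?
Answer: $35371$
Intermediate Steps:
$E = 35204$
$b{\left(h,R \right)} = 77 - 2 h$
$b{\left(-38 - 7,120 \right)} + E = \left(77 - 2 \left(-38 - 7\right)\right) + 35204 = \left(77 - -90\right) + 35204 = \left(77 + 90\right) + 35204 = 167 + 35204 = 35371$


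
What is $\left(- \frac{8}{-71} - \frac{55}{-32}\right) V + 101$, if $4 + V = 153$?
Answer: $\frac{849461}{2272} \approx 373.88$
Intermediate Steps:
$V = 149$ ($V = -4 + 153 = 149$)
$\left(- \frac{8}{-71} - \frac{55}{-32}\right) V + 101 = \left(- \frac{8}{-71} - \frac{55}{-32}\right) 149 + 101 = \left(\left(-8\right) \left(- \frac{1}{71}\right) - - \frac{55}{32}\right) 149 + 101 = \left(\frac{8}{71} + \frac{55}{32}\right) 149 + 101 = \frac{4161}{2272} \cdot 149 + 101 = \frac{619989}{2272} + 101 = \frac{849461}{2272}$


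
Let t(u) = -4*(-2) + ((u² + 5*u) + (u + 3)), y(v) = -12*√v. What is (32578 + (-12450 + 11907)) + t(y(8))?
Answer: 33198 - 144*√2 ≈ 32994.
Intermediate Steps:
t(u) = 11 + u² + 6*u (t(u) = 8 + ((u² + 5*u) + (3 + u)) = 8 + (3 + u² + 6*u) = 11 + u² + 6*u)
(32578 + (-12450 + 11907)) + t(y(8)) = (32578 + (-12450 + 11907)) + (11 + (-24*√2)² + 6*(-24*√2)) = (32578 - 543) + (11 + (-24*√2)² + 6*(-24*√2)) = 32035 + (11 + (-24*√2)² + 6*(-24*√2)) = 32035 + (11 + 1152 - 144*√2) = 32035 + (1163 - 144*√2) = 33198 - 144*√2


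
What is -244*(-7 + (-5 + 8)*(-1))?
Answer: 2440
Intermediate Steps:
-244*(-7 + (-5 + 8)*(-1)) = -244*(-7 + 3*(-1)) = -244*(-7 - 3) = -244*(-10) = 2440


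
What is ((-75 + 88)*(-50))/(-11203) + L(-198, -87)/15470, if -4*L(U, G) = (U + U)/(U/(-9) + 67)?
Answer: 52708741/907330970 ≈ 0.058092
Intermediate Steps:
L(U, G) = -U/(2*(67 - U/9)) (L(U, G) = -(U + U)/(4*(U/(-9) + 67)) = -2*U/(4*(U*(-1/9) + 67)) = -2*U/(4*(-U/9 + 67)) = -2*U/(4*(67 - U/9)) = -U/(2*(67 - U/9)))
((-75 + 88)*(-50))/(-11203) + L(-198, -87)/15470 = ((-75 + 88)*(-50))/(-11203) + ((9/2)*(-198)/(-603 - 198))/15470 = (13*(-50))*(-1/11203) + ((9/2)*(-198)/(-801))*(1/15470) = -650*(-1/11203) + ((9/2)*(-198)*(-1/801))*(1/15470) = 650/11203 + (99/89)*(1/15470) = 650/11203 + 99/1376830 = 52708741/907330970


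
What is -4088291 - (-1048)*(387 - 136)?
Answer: -3825243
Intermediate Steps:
-4088291 - (-1048)*(387 - 136) = -4088291 - (-1048)*251 = -4088291 - 1*(-263048) = -4088291 + 263048 = -3825243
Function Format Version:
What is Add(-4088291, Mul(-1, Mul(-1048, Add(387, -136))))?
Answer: -3825243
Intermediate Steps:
Add(-4088291, Mul(-1, Mul(-1048, Add(387, -136)))) = Add(-4088291, Mul(-1, Mul(-1048, 251))) = Add(-4088291, Mul(-1, -263048)) = Add(-4088291, 263048) = -3825243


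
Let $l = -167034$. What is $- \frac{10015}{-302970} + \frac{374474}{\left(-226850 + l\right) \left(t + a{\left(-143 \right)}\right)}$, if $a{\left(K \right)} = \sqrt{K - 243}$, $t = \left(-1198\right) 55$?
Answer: $\frac{71389876831509994}{2158717332720680847} + \frac{187237 i \sqrt{386}}{855022213177812} \approx 0.033071 + 4.3024 \cdot 10^{-9} i$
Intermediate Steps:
$t = -65890$
$a{\left(K \right)} = \sqrt{-243 + K}$
$- \frac{10015}{-302970} + \frac{374474}{\left(-226850 + l\right) \left(t + a{\left(-143 \right)}\right)} = - \frac{10015}{-302970} + \frac{374474}{\left(-226850 - 167034\right) \left(-65890 + \sqrt{-243 - 143}\right)} = \left(-10015\right) \left(- \frac{1}{302970}\right) + \frac{374474}{\left(-393884\right) \left(-65890 + \sqrt{-386}\right)} = \frac{2003}{60594} + \frac{374474}{\left(-393884\right) \left(-65890 + i \sqrt{386}\right)} = \frac{2003}{60594} + \frac{374474}{25953016760 - 393884 i \sqrt{386}}$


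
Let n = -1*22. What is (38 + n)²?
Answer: 256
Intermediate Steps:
n = -22
(38 + n)² = (38 - 22)² = 16² = 256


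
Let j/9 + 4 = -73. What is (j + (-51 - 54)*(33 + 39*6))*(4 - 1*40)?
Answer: 1034208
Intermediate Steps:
j = -693 (j = -36 + 9*(-73) = -36 - 657 = -693)
(j + (-51 - 54)*(33 + 39*6))*(4 - 1*40) = (-693 + (-51 - 54)*(33 + 39*6))*(4 - 1*40) = (-693 - 105*(33 + 234))*(4 - 40) = (-693 - 105*267)*(-36) = (-693 - 28035)*(-36) = -28728*(-36) = 1034208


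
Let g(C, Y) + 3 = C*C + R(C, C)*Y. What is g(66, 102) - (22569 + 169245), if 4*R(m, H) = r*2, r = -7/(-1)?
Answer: -187104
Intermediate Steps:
r = 7 (r = -7*(-1) = 7)
R(m, H) = 7/2 (R(m, H) = (7*2)/4 = (¼)*14 = 7/2)
g(C, Y) = -3 + C² + 7*Y/2 (g(C, Y) = -3 + (C*C + 7*Y/2) = -3 + (C² + 7*Y/2) = -3 + C² + 7*Y/2)
g(66, 102) - (22569 + 169245) = (-3 + 66² + (7/2)*102) - (22569 + 169245) = (-3 + 4356 + 357) - 1*191814 = 4710 - 191814 = -187104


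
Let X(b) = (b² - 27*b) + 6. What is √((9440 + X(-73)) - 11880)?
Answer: √4866 ≈ 69.757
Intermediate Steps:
X(b) = 6 + b² - 27*b
√((9440 + X(-73)) - 11880) = √((9440 + (6 + (-73)² - 27*(-73))) - 11880) = √((9440 + (6 + 5329 + 1971)) - 11880) = √((9440 + 7306) - 11880) = √(16746 - 11880) = √4866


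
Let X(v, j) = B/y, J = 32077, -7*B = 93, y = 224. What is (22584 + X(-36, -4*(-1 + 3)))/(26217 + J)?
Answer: 35411619/91404992 ≈ 0.38741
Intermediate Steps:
B = -93/7 (B = -1/7*93 = -93/7 ≈ -13.286)
X(v, j) = -93/1568 (X(v, j) = -93/7/224 = -93/7*1/224 = -93/1568)
(22584 + X(-36, -4*(-1 + 3)))/(26217 + J) = (22584 - 93/1568)/(26217 + 32077) = (35411619/1568)/58294 = (35411619/1568)*(1/58294) = 35411619/91404992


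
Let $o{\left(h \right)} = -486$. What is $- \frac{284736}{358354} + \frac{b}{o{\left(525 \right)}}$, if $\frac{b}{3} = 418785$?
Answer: $- \frac{25019901187}{9675558} \approx -2585.9$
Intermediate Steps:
$b = 1256355$ ($b = 3 \cdot 418785 = 1256355$)
$- \frac{284736}{358354} + \frac{b}{o{\left(525 \right)}} = - \frac{284736}{358354} + \frac{1256355}{-486} = \left(-284736\right) \frac{1}{358354} + 1256355 \left(- \frac{1}{486}\right) = - \frac{142368}{179177} - \frac{139595}{54} = - \frac{25019901187}{9675558}$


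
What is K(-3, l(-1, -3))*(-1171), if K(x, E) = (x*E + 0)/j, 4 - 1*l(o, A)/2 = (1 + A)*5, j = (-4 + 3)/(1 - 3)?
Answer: 196728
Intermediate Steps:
j = ½ (j = -1/(-2) = -1*(-½) = ½ ≈ 0.50000)
l(o, A) = -2 - 10*A (l(o, A) = 8 - 2*(1 + A)*5 = 8 - 2*(5 + 5*A) = 8 + (-10 - 10*A) = -2 - 10*A)
K(x, E) = 2*E*x (K(x, E) = (x*E + 0)/(½) = (E*x + 0)*2 = (E*x)*2 = 2*E*x)
K(-3, l(-1, -3))*(-1171) = (2*(-2 - 10*(-3))*(-3))*(-1171) = (2*(-2 + 30)*(-3))*(-1171) = (2*28*(-3))*(-1171) = -168*(-1171) = 196728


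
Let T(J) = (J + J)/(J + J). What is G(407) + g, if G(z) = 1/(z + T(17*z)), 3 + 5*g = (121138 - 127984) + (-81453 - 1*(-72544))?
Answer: -6429259/2040 ≈ -3151.6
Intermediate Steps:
T(J) = 1 (T(J) = (2*J)/((2*J)) = (2*J)*(1/(2*J)) = 1)
g = -15758/5 (g = -⅗ + ((121138 - 127984) + (-81453 - 1*(-72544)))/5 = -⅗ + (-6846 + (-81453 + 72544))/5 = -⅗ + (-6846 - 8909)/5 = -⅗ + (⅕)*(-15755) = -⅗ - 3151 = -15758/5 ≈ -3151.6)
G(z) = 1/(1 + z) (G(z) = 1/(z + 1) = 1/(1 + z))
G(407) + g = 1/(1 + 407) - 15758/5 = 1/408 - 15758/5 = -6429259/2040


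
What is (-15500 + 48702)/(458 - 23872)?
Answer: -16601/11707 ≈ -1.4180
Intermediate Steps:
(-15500 + 48702)/(458 - 23872) = 33202/(-23414) = 33202*(-1/23414) = -16601/11707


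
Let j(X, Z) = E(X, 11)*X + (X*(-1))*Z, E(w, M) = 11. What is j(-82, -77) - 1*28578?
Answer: -35794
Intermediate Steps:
j(X, Z) = 11*X - X*Z (j(X, Z) = 11*X + (X*(-1))*Z = 11*X + (-X)*Z = 11*X - X*Z)
j(-82, -77) - 1*28578 = -82*(11 - 1*(-77)) - 1*28578 = -82*(11 + 77) - 28578 = -82*88 - 28578 = -7216 - 28578 = -35794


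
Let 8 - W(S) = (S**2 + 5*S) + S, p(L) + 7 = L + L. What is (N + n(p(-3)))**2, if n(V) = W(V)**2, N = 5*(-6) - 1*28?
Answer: 46662561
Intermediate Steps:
p(L) = -7 + 2*L (p(L) = -7 + (L + L) = -7 + 2*L)
N = -58 (N = -30 - 28 = -58)
W(S) = 8 - S**2 - 6*S (W(S) = 8 - ((S**2 + 5*S) + S) = 8 - (S**2 + 6*S) = 8 + (-S**2 - 6*S) = 8 - S**2 - 6*S)
n(V) = (8 - V**2 - 6*V)**2
(N + n(p(-3)))**2 = (-58 + (-8 + (-7 + 2*(-3))**2 + 6*(-7 + 2*(-3)))**2)**2 = (-58 + (-8 + (-7 - 6)**2 + 6*(-7 - 6))**2)**2 = (-58 + (-8 + (-13)**2 + 6*(-13))**2)**2 = (-58 + (-8 + 169 - 78)**2)**2 = (-58 + 83**2)**2 = (-58 + 6889)**2 = 6831**2 = 46662561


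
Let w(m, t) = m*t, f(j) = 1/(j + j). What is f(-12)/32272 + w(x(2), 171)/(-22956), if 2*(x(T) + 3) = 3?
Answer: 16553623/1481672064 ≈ 0.011172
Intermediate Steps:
f(j) = 1/(2*j)
x(T) = -3/2 (x(T) = -3 + (½)*3 = -3 + 3/2 = -3/2)
f(-12)/32272 + w(x(2), 171)/(-22956) = ((½)/(-12))/32272 - 3/2*171/(-22956) = ((½)*(-1/12))*(1/32272) - 513/2*(-1/22956) = -1/24*1/32272 + 171/15304 = -1/774528 + 171/15304 = 16553623/1481672064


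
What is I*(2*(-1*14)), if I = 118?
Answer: -3304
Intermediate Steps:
I*(2*(-1*14)) = 118*(2*(-1*14)) = 118*(2*(-14)) = 118*(-28) = -3304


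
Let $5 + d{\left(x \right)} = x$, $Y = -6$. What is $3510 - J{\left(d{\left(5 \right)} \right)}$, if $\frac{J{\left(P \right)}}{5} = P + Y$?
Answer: $3540$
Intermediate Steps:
$d{\left(x \right)} = -5 + x$
$J{\left(P \right)} = -30 + 5 P$ ($J{\left(P \right)} = 5 \left(P - 6\right) = 5 \left(-6 + P\right) = -30 + 5 P$)
$3510 - J{\left(d{\left(5 \right)} \right)} = 3510 - \left(-30 + 5 \left(-5 + 5\right)\right) = 3510 - \left(-30 + 5 \cdot 0\right) = 3510 - \left(-30 + 0\right) = 3510 - -30 = 3510 + 30 = 3540$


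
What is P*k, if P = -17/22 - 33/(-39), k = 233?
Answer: 4893/286 ≈ 17.108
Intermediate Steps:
P = 21/286 (P = -17*1/22 - 33*(-1/39) = -17/22 + 11/13 = 21/286 ≈ 0.073427)
P*k = (21/286)*233 = 4893/286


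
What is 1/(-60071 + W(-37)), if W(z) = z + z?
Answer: -1/60145 ≈ -1.6626e-5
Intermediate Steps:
W(z) = 2*z
1/(-60071 + W(-37)) = 1/(-60071 + 2*(-37)) = 1/(-60071 - 74) = 1/(-60145) = -1/60145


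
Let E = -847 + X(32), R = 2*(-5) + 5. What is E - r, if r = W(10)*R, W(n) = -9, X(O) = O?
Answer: -860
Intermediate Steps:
R = -5 (R = -10 + 5 = -5)
r = 45 (r = -9*(-5) = 45)
E = -815 (E = -847 + 32 = -815)
E - r = -815 - 1*45 = -815 - 45 = -860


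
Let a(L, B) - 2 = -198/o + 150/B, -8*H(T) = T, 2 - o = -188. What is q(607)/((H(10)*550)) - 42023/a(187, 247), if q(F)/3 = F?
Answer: -71367346861/2657875 ≈ -26851.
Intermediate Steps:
o = 190 (o = 2 - 1*(-188) = 2 + 188 = 190)
H(T) = -T/8
q(F) = 3*F
a(L, B) = 91/95 + 150/B (a(L, B) = 2 + (-198/190 + 150/B) = 2 + (-198*1/190 + 150/B) = 2 + (-99/95 + 150/B) = 91/95 + 150/B)
q(607)/((H(10)*550)) - 42023/a(187, 247) = (3*607)/((-1/8*10*550)) - 42023/(91/95 + 150/247) = 1821/((-5/4*550)) - 42023/(91/95 + 150*(1/247)) = 1821/(-1375/2) - 42023/(91/95 + 150/247) = 1821*(-2/1375) - 42023/1933/1235 = -3642/1375 - 42023*1235/1933 = -3642/1375 - 51898405/1933 = -71367346861/2657875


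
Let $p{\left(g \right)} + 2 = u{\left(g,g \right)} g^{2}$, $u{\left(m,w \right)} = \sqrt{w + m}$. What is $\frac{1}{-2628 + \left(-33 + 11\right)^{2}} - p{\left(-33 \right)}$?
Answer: $\frac{4287}{2144} - 1089 i \sqrt{66} \approx 1.9995 - 8847.1 i$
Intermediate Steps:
$u{\left(m,w \right)} = \sqrt{m + w}$
$p{\left(g \right)} = -2 + \sqrt{2} g^{\frac{5}{2}}$ ($p{\left(g \right)} = -2 + \sqrt{g + g} g^{2} = -2 + \sqrt{2 g} g^{2} = -2 + \sqrt{2} \sqrt{g} g^{2} = -2 + \sqrt{2} g^{\frac{5}{2}}$)
$\frac{1}{-2628 + \left(-33 + 11\right)^{2}} - p{\left(-33 \right)} = \frac{1}{-2628 + \left(-33 + 11\right)^{2}} - \left(-2 + \sqrt{2} \left(-33\right)^{\frac{5}{2}}\right) = \frac{1}{-2628 + \left(-22\right)^{2}} - \left(-2 + \sqrt{2} \cdot 1089 i \sqrt{33}\right) = \frac{1}{-2628 + 484} - \left(-2 + 1089 i \sqrt{66}\right) = \frac{1}{-2144} + \left(2 - 1089 i \sqrt{66}\right) = - \frac{1}{2144} + \left(2 - 1089 i \sqrt{66}\right) = \frac{4287}{2144} - 1089 i \sqrt{66}$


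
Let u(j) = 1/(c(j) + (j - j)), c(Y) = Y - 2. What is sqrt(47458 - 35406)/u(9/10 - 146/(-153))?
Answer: -223*sqrt(3013)/765 ≈ -16.001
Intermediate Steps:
c(Y) = -2 + Y
u(j) = 1/(-2 + j) (u(j) = 1/((-2 + j) + (j - j)) = 1/((-2 + j) + 0) = 1/(-2 + j))
sqrt(47458 - 35406)/u(9/10 - 146/(-153)) = sqrt(47458 - 35406)/(1/(-2 + (9/10 - 146/(-153)))) = sqrt(12052)/(1/(-2 + (9*(1/10) - 146*(-1/153)))) = (2*sqrt(3013))/(1/(-2 + (9/10 + 146/153))) = (2*sqrt(3013))/(1/(-2 + 2837/1530)) = (2*sqrt(3013))/(1/(-223/1530)) = (2*sqrt(3013))/(-1530/223) = (2*sqrt(3013))*(-223/1530) = -223*sqrt(3013)/765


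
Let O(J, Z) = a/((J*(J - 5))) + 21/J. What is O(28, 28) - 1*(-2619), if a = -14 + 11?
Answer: 421779/161 ≈ 2619.7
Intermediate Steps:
a = -3
O(J, Z) = 21/J - 3/(J*(-5 + J)) (O(J, Z) = -3*1/(J*(J - 5)) + 21/J = -3*1/(J*(-5 + J)) + 21/J = -3/(J*(-5 + J)) + 21/J = 21/J - 3/(J*(-5 + J)))
O(28, 28) - 1*(-2619) = 3*(-36 + 7*28)/(28*(-5 + 28)) - 1*(-2619) = 3*(1/28)*(-36 + 196)/23 + 2619 = 3*(1/28)*(1/23)*160 + 2619 = 120/161 + 2619 = 421779/161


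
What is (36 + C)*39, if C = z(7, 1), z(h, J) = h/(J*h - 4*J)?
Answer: 1495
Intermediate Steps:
z(h, J) = h/(-4*J + J*h)
C = 7/3 (C = 7/(1*(-4 + 7)) = 7*1/3 = 7*1*(⅓) = 7/3 ≈ 2.3333)
(36 + C)*39 = (36 + 7/3)*39 = (115/3)*39 = 1495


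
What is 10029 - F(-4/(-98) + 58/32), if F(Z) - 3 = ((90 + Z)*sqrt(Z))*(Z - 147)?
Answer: 10026 + 8194719335*sqrt(1453)/17210368 ≈ 28176.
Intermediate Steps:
F(Z) = 3 + sqrt(Z)*(-147 + Z)*(90 + Z) (F(Z) = 3 + ((90 + Z)*sqrt(Z))*(Z - 147) = 3 + (sqrt(Z)*(90 + Z))*(-147 + Z) = 3 + sqrt(Z)*(-147 + Z)*(90 + Z))
10029 - F(-4/(-98) + 58/32) = 10029 - (3 + (-4/(-98) + 58/32)**(5/2) - 13230*sqrt(-4/(-98) + 58/32) - 57*(-4/(-98) + 58/32)**(3/2)) = 10029 - (3 + (-4*(-1/98) + 58*(1/32))**(5/2) - 13230*sqrt(-4*(-1/98) + 58*(1/32)) - 57*(-4*(-1/98) + 58*(1/32))**(3/2)) = 10029 - (3 + (2/49 + 29/16)**(5/2) - 13230*sqrt(2/49 + 29/16) - 57*(2/49 + 29/16)**(3/2)) = 10029 - (3 + (1453/784)**(5/2) - 945*sqrt(1453)/2 - 82821*sqrt(1453)/21952) = 10029 - (3 + 2111209*sqrt(1453)/17210368 - 945*sqrt(1453)/2 - 82821*sqrt(1453)/21952) = 10029 - (3 - 8194719335*sqrt(1453)/17210368) = 10029 + (-3 + 8194719335*sqrt(1453)/17210368) = 10026 + 8194719335*sqrt(1453)/17210368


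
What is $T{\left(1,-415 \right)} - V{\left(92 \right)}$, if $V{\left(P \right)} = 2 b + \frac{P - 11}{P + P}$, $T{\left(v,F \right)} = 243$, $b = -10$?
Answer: $\frac{48311}{184} \approx 262.56$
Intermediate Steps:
$V{\left(P \right)} = -20 + \frac{-11 + P}{2 P}$ ($V{\left(P \right)} = 2 \left(-10\right) + \frac{P - 11}{P + P} = -20 + \frac{-11 + P}{2 P}$)
$T{\left(1,-415 \right)} - V{\left(92 \right)} = 243 - \frac{-11 - 3588}{2 \cdot 92} = 243 - \frac{1}{2} \cdot \frac{1}{92} \left(-11 - 3588\right) = 243 - \frac{1}{2} \cdot \frac{1}{92} \left(-3599\right) = 243 - - \frac{3599}{184} = 243 + \frac{3599}{184} = \frac{48311}{184}$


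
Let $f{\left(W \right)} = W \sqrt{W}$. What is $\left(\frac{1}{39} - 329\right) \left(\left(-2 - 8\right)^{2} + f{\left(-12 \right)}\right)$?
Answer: $- \frac{1283000}{39} + \frac{102640 i \sqrt{3}}{13} \approx -32897.0 + 13675.0 i$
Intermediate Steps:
$f{\left(W \right)} = W^{\frac{3}{2}}$
$\left(\frac{1}{39} - 329\right) \left(\left(-2 - 8\right)^{2} + f{\left(-12 \right)}\right) = \left(\frac{1}{39} - 329\right) \left(\left(-2 - 8\right)^{2} + \left(-12\right)^{\frac{3}{2}}\right) = \left(\frac{1}{39} - 329\right) \left(\left(-10\right)^{2} - 24 i \sqrt{3}\right) = - \frac{12830 \left(100 - 24 i \sqrt{3}\right)}{39} = - \frac{1283000}{39} + \frac{102640 i \sqrt{3}}{13}$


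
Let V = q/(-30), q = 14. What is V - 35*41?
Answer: -21532/15 ≈ -1435.5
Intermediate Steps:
V = -7/15 (V = 14/(-30) = 14*(-1/30) = -7/15 ≈ -0.46667)
V - 35*41 = -7/15 - 35*41 = -7/15 - 1435 = -21532/15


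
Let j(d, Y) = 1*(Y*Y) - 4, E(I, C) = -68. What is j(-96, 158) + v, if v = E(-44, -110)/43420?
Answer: 270940783/10855 ≈ 24960.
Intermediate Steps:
j(d, Y) = -4 + Y² (j(d, Y) = 1*Y² - 4 = Y² - 4 = -4 + Y²)
v = -17/10855 (v = -68/43420 = -68*1/43420 = -17/10855 ≈ -0.0015661)
j(-96, 158) + v = (-4 + 158²) - 17/10855 = (-4 + 24964) - 17/10855 = 24960 - 17/10855 = 270940783/10855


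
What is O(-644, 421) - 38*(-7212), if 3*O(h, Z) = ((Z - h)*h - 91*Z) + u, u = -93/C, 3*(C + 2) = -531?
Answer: 17541556/537 ≈ 32666.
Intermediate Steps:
C = -179 (C = -2 + (⅓)*(-531) = -2 - 177 = -179)
u = 93/179 (u = -93/(-179) = -93*(-1/179) = 93/179 ≈ 0.51955)
O(h, Z) = 31/179 - 91*Z/3 + h*(Z - h)/3 (O(h, Z) = (((Z - h)*h - 91*Z) + 93/179)/3 = ((h*(Z - h) - 91*Z) + 93/179)/3 = ((-91*Z + h*(Z - h)) + 93/179)/3 = (93/179 - 91*Z + h*(Z - h))/3 = 31/179 - 91*Z/3 + h*(Z - h)/3)
O(-644, 421) - 38*(-7212) = (31/179 - 91/3*421 - ⅓*(-644)² + (⅓)*421*(-644)) - 38*(-7212) = (31/179 - 38311/3 - ⅓*414736 - 271124/3) - 1*(-274056) = (31/179 - 38311/3 - 414736/3 - 271124/3) + 274056 = -129626516/537 + 274056 = 17541556/537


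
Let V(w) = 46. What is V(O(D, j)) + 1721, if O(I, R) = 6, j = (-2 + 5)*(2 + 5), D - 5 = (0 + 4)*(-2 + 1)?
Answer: 1767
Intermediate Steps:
D = 1 (D = 5 + (0 + 4)*(-2 + 1) = 5 + 4*(-1) = 5 - 4 = 1)
j = 21 (j = 3*7 = 21)
V(O(D, j)) + 1721 = 46 + 1721 = 1767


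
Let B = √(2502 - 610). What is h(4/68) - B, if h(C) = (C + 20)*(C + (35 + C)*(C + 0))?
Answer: 209033/4913 - 2*√473 ≈ -0.95021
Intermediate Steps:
h(C) = (20 + C)*(C + C*(35 + C)) (h(C) = (20 + C)*(C + (35 + C)*C) = (20 + C)*(C + C*(35 + C)))
B = 2*√473 (B = √1892 = 2*√473 ≈ 43.497)
h(4/68) - B = (4/68)*(720 + (4/68)² + 56*(4/68)) - 2*√473 = (4*(1/68))*(720 + (4*(1/68))² + 56*(4*(1/68))) - 2*√473 = (720 + (1/17)² + 56*(1/17))/17 - 2*√473 = (720 + 1/289 + 56/17)/17 - 2*√473 = (1/17)*(209033/289) - 2*√473 = 209033/4913 - 2*√473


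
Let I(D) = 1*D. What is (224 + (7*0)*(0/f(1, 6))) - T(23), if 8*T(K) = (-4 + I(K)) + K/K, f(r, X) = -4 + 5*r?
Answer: 443/2 ≈ 221.50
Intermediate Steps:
I(D) = D
T(K) = -3/8 + K/8 (T(K) = ((-4 + K) + K/K)/8 = ((-4 + K) + 1)/8 = (-3 + K)/8 = -3/8 + K/8)
(224 + (7*0)*(0/f(1, 6))) - T(23) = (224 + (7*0)*(0/(-4 + 5*1))) - (-3/8 + (⅛)*23) = (224 + 0*(0/(-4 + 5))) - (-3/8 + 23/8) = (224 + 0*(0/1)) - 1*5/2 = (224 + 0*(0*1)) - 5/2 = (224 + 0*0) - 5/2 = (224 + 0) - 5/2 = 224 - 5/2 = 443/2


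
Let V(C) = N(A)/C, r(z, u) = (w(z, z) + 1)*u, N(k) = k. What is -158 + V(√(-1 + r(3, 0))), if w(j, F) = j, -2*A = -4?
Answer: -158 - 2*I ≈ -158.0 - 2.0*I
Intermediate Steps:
A = 2 (A = -½*(-4) = 2)
r(z, u) = u*(1 + z) (r(z, u) = (z + 1)*u = (1 + z)*u = u*(1 + z))
V(C) = 2/C
-158 + V(√(-1 + r(3, 0))) = -158 + 2/(√(-1 + 0*(1 + 3))) = -158 + 2/(√(-1 + 0*4)) = -158 + 2/(√(-1 + 0)) = -158 + 2/(√(-1)) = -158 + 2/I = -158 + 2*(-I) = -158 - 2*I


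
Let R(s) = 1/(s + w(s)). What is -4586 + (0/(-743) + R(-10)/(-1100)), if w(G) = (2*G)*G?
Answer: -958474001/209000 ≈ -4586.0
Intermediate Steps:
w(G) = 2*G²
R(s) = 1/(s + 2*s²)
-4586 + (0/(-743) + R(-10)/(-1100)) = -4586 + (0/(-743) + (1/((-10)*(1 + 2*(-10))))/(-1100)) = -4586 + (0*(-1/743) - 1/(10*(1 - 20))*(-1/1100)) = -4586 + (0 - ⅒/(-19)*(-1/1100)) = -4586 + (0 - ⅒*(-1/19)*(-1/1100)) = -4586 + (0 + (1/190)*(-1/1100)) = -4586 + (0 - 1/209000) = -4586 - 1/209000 = -958474001/209000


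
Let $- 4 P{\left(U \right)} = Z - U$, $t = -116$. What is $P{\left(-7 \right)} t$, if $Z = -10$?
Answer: $-87$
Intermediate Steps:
$P{\left(U \right)} = \frac{5}{2} + \frac{U}{4}$ ($P{\left(U \right)} = - \frac{-10 - U}{4} = \frac{5}{2} + \frac{U}{4}$)
$P{\left(-7 \right)} t = \left(\frac{5}{2} + \frac{1}{4} \left(-7\right)\right) \left(-116\right) = \left(\frac{5}{2} - \frac{7}{4}\right) \left(-116\right) = \frac{3}{4} \left(-116\right) = -87$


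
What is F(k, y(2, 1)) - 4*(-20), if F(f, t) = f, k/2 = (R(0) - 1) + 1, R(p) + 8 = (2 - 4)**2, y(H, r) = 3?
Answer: 72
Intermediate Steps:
R(p) = -4 (R(p) = -8 + (2 - 4)**2 = -8 + (-2)**2 = -8 + 4 = -4)
k = -8 (k = 2*((-4 - 1) + 1) = 2*(-5 + 1) = 2*(-4) = -8)
F(k, y(2, 1)) - 4*(-20) = -8 - 4*(-20) = -8 + 80 = 72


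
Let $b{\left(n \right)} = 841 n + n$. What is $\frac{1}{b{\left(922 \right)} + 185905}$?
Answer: $\frac{1}{962229} \approx 1.0393 \cdot 10^{-6}$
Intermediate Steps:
$b{\left(n \right)} = 842 n$
$\frac{1}{b{\left(922 \right)} + 185905} = \frac{1}{842 \cdot 922 + 185905} = \frac{1}{776324 + 185905} = \frac{1}{962229}$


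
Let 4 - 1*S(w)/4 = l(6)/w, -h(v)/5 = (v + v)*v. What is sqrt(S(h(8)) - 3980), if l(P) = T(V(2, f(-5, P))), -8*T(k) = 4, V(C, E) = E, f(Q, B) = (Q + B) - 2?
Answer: I*sqrt(6342405)/40 ≈ 62.96*I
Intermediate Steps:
f(Q, B) = -2 + B + Q (f(Q, B) = (B + Q) - 2 = -2 + B + Q)
T(k) = -1/2 (T(k) = -1/8*4 = -1/2)
l(P) = -1/2
h(v) = -10*v**2 (h(v) = -5*(v + v)*v = -5*2*v*v = -10*v**2)
S(w) = 16 + 2/w (S(w) = 16 - (-2)/w = 16 + 2/w)
sqrt(S(h(8)) - 3980) = sqrt((16 + 2/((-10*8**2))) - 3980) = sqrt((16 + 2/((-10*64))) - 3980) = sqrt((16 + 2/(-640)) - 3980) = sqrt((16 + 2*(-1/640)) - 3980) = sqrt((16 - 1/320) - 3980) = sqrt(5119/320 - 3980) = sqrt(-1268481/320) = I*sqrt(6342405)/40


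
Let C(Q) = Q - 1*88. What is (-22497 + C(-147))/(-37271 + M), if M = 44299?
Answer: -5683/1757 ≈ -3.2345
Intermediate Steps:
C(Q) = -88 + Q (C(Q) = Q - 88 = -88 + Q)
(-22497 + C(-147))/(-37271 + M) = (-22497 + (-88 - 147))/(-37271 + 44299) = (-22497 - 235)/7028 = -22732*1/7028 = -5683/1757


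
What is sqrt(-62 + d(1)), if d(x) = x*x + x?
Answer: 2*I*sqrt(15) ≈ 7.746*I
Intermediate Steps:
d(x) = x + x**2 (d(x) = x**2 + x = x + x**2)
sqrt(-62 + d(1)) = sqrt(-62 + 1*(1 + 1)) = sqrt(-62 + 1*2) = sqrt(-62 + 2) = sqrt(-60) = 2*I*sqrt(15)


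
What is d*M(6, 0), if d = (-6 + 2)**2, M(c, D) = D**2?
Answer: 0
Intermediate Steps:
d = 16 (d = (-4)**2 = 16)
d*M(6, 0) = 16*0**2 = 16*0 = 0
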